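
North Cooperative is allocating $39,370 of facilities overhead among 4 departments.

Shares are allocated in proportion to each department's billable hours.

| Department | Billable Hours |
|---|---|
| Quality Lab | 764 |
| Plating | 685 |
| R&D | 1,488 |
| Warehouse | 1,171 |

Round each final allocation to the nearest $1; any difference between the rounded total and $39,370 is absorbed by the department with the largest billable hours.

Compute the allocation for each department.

Sum of billable hours: 4,108.
Unrounded shares: Quality Lab 764/4,108 × $39,370 = 7,321.98; Plating 685/4,108 × $39,370 = 6,564.86; R&D 1,488/4,108 × $39,370 = 14,260.60; Warehouse 1,171/4,108 × $39,370 = 11,222.56.
After rounding ($1): Quality Lab $7,322; Plating $6,565; R&D $14,261; Warehouse $11,223. Sum = $39,371.
Difference $39,370 − $39,371 = −$1 applied to largest billable hours (R&D): R&D becomes $14,260.

Quality Lab: $7,322; Plating: $6,565; R&D: $14,260; Warehouse: $11,223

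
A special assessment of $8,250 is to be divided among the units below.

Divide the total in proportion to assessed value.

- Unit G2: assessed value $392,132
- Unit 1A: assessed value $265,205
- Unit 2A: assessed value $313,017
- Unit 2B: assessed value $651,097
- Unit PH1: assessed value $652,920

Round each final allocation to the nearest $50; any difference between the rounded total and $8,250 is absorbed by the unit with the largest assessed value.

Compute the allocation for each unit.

Total assessed value = 2,274,371.
Raw shares: Unit G2 392,132/2,274,371 × $8,250 = 1,422.41; Unit 1A 265,205/2,274,371 × $8,250 = 962.00; Unit 2A 313,017/2,274,371 × $8,250 = 1,135.43; Unit 2B 651,097/2,274,371 × $8,250 = 2,361.77; Unit PH1 652,920/2,274,371 × $8,250 = 2,368.39.
Rounded to nearest $50: Unit G2 $1,400; Unit 1A $950; Unit 2A $1,150; Unit 2B $2,350; Unit PH1 $2,350. Sum = $8,200.
Difference $8,250 − $8,200 = +$50 applied to largest assessed value (Unit PH1): Unit PH1 becomes $2,400.

Unit G2: $1,400; Unit 1A: $950; Unit 2A: $1,150; Unit 2B: $2,350; Unit PH1: $2,400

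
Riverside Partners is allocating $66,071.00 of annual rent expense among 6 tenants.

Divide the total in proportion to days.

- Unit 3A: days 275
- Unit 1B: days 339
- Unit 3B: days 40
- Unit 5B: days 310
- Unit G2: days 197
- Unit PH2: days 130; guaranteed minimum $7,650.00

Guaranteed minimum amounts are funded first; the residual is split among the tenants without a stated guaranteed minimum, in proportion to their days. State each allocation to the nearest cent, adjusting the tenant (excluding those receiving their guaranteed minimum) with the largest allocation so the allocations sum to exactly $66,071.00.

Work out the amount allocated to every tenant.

Minimums first: Unit PH2 $7,650.00. Balance $58,421.00.
Balance split over remaining days 1,161: Unit 3A 13,837.8768 → $13,837.88; Unit 1B 17,058.3282 → $17,058.33; Unit 3B 2,012.7821 → $2,012.78; Unit 5B 15,599.0612 → $15,599.06; Unit G2 9,912.9518 → $9,912.95.

Unit 3A: $13,837.88 | Unit 1B: $17,058.33 | Unit 3B: $2,012.78 | Unit 5B: $15,599.06 | Unit G2: $9,912.95 | Unit PH2: $7,650.00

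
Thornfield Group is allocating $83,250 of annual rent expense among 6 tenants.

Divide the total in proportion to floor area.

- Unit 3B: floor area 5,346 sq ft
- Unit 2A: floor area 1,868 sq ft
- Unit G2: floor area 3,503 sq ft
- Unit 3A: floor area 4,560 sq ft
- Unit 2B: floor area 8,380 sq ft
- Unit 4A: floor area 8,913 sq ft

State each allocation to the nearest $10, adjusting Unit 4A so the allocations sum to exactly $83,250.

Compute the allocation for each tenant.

Unit 3B: $13,660 · Unit 2A: $4,770 · Unit G2: $8,950 · Unit 3A: $11,660 · Unit 2B: $21,420 · Unit 4A: $22,790

Floor area total: 32,570.
Raw shares: Unit 3B 5,346/32,570 × $83,250 = 13,664.55; Unit 2A 1,868/32,570 × $83,250 = 4,774.67; Unit G2 3,503/32,570 × $83,250 = 8,953.78; Unit 3A 4,560/32,570 × $83,250 = 11,655.51; Unit 2B 8,380/32,570 × $83,250 = 21,419.56; Unit 4A 8,913/32,570 × $83,250 = 22,781.92.
At nearest $10: Unit 3B $13,660; Unit 2A $4,770; Unit G2 $8,950; Unit 3A $11,660; Unit 2B $21,420; Unit 4A $22,780. Sum = $83,240.
Difference $83,250 − $83,240 = +$10 applied to Unit 4A: Unit 4A becomes $22,790.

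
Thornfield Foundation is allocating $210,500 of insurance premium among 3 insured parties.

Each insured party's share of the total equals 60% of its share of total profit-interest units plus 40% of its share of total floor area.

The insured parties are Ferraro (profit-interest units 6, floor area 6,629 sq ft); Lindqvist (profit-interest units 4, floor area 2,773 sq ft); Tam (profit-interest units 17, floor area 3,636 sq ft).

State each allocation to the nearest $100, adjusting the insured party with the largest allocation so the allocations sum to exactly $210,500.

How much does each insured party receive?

Ferraro: $70,900 · Lindqvist: $36,600 · Tam: $103,000

Totals — profit-interest units 27, floor area 13,038.
Composite weights (60% profit-interest units + 40% floor area): Ferraro 0.3367; Lindqvist 0.1740; Tam 0.4893.
Unrounded shares: Ferraro 70,877.05; Lindqvist 36,619.27; Tam 103,003.68.
At nearest $100: Ferraro $70,900; Lindqvist $36,600; Tam $103,000. Sum = $210,500.
No rounding difference to absorb.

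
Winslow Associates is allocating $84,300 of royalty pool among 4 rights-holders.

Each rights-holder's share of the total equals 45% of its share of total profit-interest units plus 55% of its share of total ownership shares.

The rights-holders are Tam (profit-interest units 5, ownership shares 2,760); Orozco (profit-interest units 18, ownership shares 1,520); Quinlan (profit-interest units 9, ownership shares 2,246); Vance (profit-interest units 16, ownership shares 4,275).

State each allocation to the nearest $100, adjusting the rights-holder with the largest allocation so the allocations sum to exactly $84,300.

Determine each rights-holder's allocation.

Tam: $15,800; Orozco: $20,800; Quinlan: $16,800; Vance: $30,900

Profit-interest units total 48; ownership shares total 10,801.
Blended shares (45% profit-interest units + 55% ownership shares): Tam 0.1874; Orozco 0.2462; Quinlan 0.1987; Vance 0.3677.
Pro-rata amounts: Tam 15,799.30; Orozco 20,750.47; Quinlan 16,754.12; Vance 30,996.11.
At nearest $100: Tam $15,800; Orozco $20,800; Quinlan $16,800; Vance $31,000. Sum = $84,400.
Difference $84,300 − $84,400 = −$100 applied to largest allocation (Vance): Vance becomes $30,900.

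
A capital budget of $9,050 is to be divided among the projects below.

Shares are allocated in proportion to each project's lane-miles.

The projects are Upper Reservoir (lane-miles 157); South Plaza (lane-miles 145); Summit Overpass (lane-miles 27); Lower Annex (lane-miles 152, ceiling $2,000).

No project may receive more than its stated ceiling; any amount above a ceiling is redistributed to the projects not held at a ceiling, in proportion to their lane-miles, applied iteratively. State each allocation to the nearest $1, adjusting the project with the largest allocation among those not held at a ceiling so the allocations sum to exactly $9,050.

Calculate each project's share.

Combined lane-miles = 481.
Pro-rata shares before constraints: Upper Reservoir 2,953.95; South Plaza 2,728.17; Summit Overpass 508.00; Lower Annex 2,859.88.
Capped: Lower Annex ($2,000); remaining pool $7,050 reallocated over remaining lane-miles 329.
Remaining shares: Upper Reservoir 3,364.29 → $3,364; South Plaza 3,107.14 → $3,107; Summit Overpass 578.57 → $579.

Upper Reservoir: $3,364 · South Plaza: $3,107 · Summit Overpass: $579 · Lower Annex: $2,000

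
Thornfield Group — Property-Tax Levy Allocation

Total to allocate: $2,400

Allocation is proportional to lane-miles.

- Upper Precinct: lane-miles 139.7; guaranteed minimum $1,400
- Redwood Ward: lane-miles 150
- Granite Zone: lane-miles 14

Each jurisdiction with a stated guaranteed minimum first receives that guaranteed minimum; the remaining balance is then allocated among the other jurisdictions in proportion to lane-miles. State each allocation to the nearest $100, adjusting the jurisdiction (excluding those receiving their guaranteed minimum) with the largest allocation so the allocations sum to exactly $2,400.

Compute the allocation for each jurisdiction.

Upper Precinct: $1,400 | Redwood Ward: $900 | Granite Zone: $100

Guaranteed amounts: Upper Precinct $1,400. Residual $1,000.
Residual split over remaining lane-miles 164: Redwood Ward 914.63 → $900; Granite Zone 85.37 → $100.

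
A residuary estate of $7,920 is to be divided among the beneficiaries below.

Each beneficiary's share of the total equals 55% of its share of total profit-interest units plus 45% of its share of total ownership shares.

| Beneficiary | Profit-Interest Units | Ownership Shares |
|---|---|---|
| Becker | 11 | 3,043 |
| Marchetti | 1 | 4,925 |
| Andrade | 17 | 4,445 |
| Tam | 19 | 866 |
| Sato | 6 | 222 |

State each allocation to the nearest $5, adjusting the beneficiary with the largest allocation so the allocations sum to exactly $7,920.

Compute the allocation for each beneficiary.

Becker: $1,690 | Marchetti: $1,380 | Andrade: $2,545 | Tam: $1,760 | Sato: $545

Profit-interest units total 54; ownership shares total 13,501.
Composite weights (55% profit-interest units + 45% ownership shares): Becker 0.2135; Marchetti 0.1743; Andrade 0.3213; Tam 0.2224; Sato 0.0685.
Proportional shares: Becker 1,690.63; Marchetti 1,380.77; Andrade 2,544.73; Tam 1,761.27; Sato 542.60.
Rounded to nearest $5: Becker $1,690; Marchetti $1,380; Andrade $2,545; Tam $1,760; Sato $545. Sum = $7,920.
No rounding difference to absorb.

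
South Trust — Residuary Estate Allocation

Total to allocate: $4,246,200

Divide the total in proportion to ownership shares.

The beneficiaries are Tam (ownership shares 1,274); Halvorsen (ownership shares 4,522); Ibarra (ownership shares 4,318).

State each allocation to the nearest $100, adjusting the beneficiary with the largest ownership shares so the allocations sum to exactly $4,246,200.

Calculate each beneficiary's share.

Tam: $534,900 · Halvorsen: $1,898,500 · Ibarra: $1,812,800

Combined ownership shares = 1,274 + 4,522 + 4,318 = 10,114.
Proportional shares: Tam 534,868.38; Halvorsen 1,898,488.87; Ibarra 1,812,842.75.
At nearest $100: Tam $534,900; Halvorsen $1,898,500; Ibarra $1,812,800. Sum = $4,246,200.
Sum already equals the total — no adjustment.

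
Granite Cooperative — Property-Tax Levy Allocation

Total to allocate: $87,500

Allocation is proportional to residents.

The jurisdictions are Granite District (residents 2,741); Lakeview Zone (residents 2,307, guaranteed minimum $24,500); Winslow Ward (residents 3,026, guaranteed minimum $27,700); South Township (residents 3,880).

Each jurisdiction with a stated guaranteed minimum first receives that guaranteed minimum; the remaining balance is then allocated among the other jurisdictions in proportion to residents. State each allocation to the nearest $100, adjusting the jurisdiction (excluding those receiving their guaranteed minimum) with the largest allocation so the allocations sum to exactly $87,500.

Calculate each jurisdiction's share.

Guaranteed amounts: Lakeview Zone $24,500; Winslow Ward $27,700. Residual $35,300.
Residual split over remaining residents 6,621: Granite District 14,613.70 → $14,600; South Township 20,686.30 → $20,700.

Granite District: $14,600; Lakeview Zone: $24,500; Winslow Ward: $27,700; South Township: $20,700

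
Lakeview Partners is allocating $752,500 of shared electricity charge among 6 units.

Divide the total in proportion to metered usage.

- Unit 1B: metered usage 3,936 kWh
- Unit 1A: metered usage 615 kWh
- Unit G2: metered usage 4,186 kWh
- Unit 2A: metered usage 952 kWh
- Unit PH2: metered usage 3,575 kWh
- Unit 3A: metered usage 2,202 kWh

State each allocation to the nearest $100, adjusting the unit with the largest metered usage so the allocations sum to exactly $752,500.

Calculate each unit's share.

Metered usage total: 15,466.
Raw shares: Unit 1B 3,936/15,466 × $752,500 = 191,506.53; Unit 1A 615/15,466 × $752,500 = 29,922.90; Unit G2 4,186/15,466 × $752,500 = 203,670.31; Unit 2A 952/15,466 × $752,500 = 46,319.67; Unit PH2 3,575/15,466 × $752,500 = 173,942.03; Unit 3A 2,202/15,466 × $752,500 = 107,138.56.
At nearest $100: Unit 1B $191,500; Unit 1A $29,900; Unit G2 $203,700; Unit 2A $46,300; Unit PH2 $173,900; Unit 3A $107,100. Sum = $752,400.
Difference $752,500 − $752,400 = +$100 applied to largest metered usage (Unit G2): Unit G2 becomes $203,800.

Unit 1B: $191,500 · Unit 1A: $29,900 · Unit G2: $203,800 · Unit 2A: $46,300 · Unit PH2: $173,900 · Unit 3A: $107,100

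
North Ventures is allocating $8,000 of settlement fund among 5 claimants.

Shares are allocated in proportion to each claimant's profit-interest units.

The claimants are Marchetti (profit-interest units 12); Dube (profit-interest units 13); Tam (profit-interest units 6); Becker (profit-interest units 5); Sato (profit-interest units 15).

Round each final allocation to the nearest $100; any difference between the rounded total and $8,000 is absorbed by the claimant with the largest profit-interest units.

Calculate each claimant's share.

Marchetti: $1,900 · Dube: $2,000 · Tam: $900 · Becker: $800 · Sato: $2,400

Profit-interest units total: 12 + 13 + 6 + 5 + 15 = 51.
Pro-rata amounts: Marchetti 1,882.35; Dube 2,039.22; Tam 941.18; Becker 784.31; Sato 2,352.94.
At nearest $100: Marchetti $1,900; Dube $2,000; Tam $900; Becker $800; Sato $2,400. Sum = $8,000.
Sum already equals the total — no adjustment.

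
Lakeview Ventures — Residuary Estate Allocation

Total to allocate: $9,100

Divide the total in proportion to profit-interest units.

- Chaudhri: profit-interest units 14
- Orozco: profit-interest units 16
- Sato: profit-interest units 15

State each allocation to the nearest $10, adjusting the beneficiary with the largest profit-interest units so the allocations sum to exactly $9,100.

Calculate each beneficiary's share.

Chaudhri: $2,830; Orozco: $3,240; Sato: $3,030

Total profit-interest units = 14 + 16 + 15 = 45.
Raw shares: Chaudhri 2,831.11; Orozco 3,235.56; Sato 3,033.33.
At nearest $10: Chaudhri $2,830; Orozco $3,240; Sato $3,030. Sum = $9,100.
No rounding difference to absorb.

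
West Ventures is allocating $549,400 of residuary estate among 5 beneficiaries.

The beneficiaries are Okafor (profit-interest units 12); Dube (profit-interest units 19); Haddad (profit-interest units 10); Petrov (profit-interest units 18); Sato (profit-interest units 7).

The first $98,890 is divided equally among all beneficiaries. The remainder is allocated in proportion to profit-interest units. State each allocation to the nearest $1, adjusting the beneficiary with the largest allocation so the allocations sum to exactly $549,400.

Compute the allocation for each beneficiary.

First tranche $98,890 split equally: $19,778 each.
Remainder $450,510 by profit-interest units (total 66): Okafor 81,910.91 → $81,911; Dube 129,692.27 → $129,692; Haddad 68,259.09 → $68,259; Petrov 122,866.36 → $122,866; Sato 47,781.36 → $47,781.
Rounding difference +$1 on remainder applied to Dube.
Totals: Okafor $19,778 + $81,911 = $101,689; Dube $19,778 + $129,693 = $149,471; Haddad $19,778 + $68,259 = $88,037; Petrov $19,778 + $122,866 = $142,644; Sato $19,778 + $47,781 = $67,559.

Okafor: $101,689 · Dube: $149,471 · Haddad: $88,037 · Petrov: $142,644 · Sato: $67,559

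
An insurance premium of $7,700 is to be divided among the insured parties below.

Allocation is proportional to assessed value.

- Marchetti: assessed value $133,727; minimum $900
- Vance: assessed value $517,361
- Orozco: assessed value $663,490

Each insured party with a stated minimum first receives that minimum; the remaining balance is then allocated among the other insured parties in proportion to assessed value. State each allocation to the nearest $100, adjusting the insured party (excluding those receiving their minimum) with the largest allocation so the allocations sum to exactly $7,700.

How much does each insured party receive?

Marchetti: $900; Vance: $3,000; Orozco: $3,800

Guaranteed amounts: Marchetti $900. Remaining pool $6,800.
Remaining pool split over remaining assessed value 1,180,851: Vance 2,979.25 → $3,000; Orozco 3,820.75 → $3,800.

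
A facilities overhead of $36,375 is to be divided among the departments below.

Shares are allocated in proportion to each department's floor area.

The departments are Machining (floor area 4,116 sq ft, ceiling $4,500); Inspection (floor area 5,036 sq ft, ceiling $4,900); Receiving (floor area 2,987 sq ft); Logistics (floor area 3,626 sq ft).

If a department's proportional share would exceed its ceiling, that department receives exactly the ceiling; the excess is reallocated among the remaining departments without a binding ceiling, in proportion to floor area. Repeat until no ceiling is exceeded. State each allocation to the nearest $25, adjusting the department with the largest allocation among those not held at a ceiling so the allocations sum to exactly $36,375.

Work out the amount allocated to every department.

Machining: $4,500 | Inspection: $4,900 | Receiving: $12,175 | Logistics: $14,800

Floor area total: 15,765.
Proportional shares (ignoring caps): Machining 9,496.96; Inspection 11,619.70; Receiving 6,891.98; Logistics 8,366.37.
Capped: Machining ($4,500), Inspection ($4,900); remaining pool $26,975 reallocated over remaining floor area 6,613.
Shares after redistribution: Receiving 12,184.23 → $12,175; Logistics 14,790.77 → $14,800.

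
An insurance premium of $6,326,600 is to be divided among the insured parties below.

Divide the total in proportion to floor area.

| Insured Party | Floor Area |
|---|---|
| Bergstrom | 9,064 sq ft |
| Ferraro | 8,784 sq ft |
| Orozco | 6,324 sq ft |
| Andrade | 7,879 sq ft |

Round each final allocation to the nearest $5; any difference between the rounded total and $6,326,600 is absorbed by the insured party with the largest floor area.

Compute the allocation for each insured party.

Combined floor area = 32,051.
Unrounded shares: Bergstrom 9,064/32,051 × $6,326,600 = 1,789,157.98; Ferraro 8,784/32,051 × $6,326,600 = 1,733,888.32; Orozco 6,324/32,051 × $6,326,600 = 1,248,304.84; Andrade 7,879/32,051 × $6,326,600 = 1,555,248.87.
At nearest $5: Bergstrom $1,789,160; Ferraro $1,733,890; Orozco $1,248,305; Andrade $1,555,250. Sum = $6,326,605.
Difference $6,326,600 − $6,326,605 = −$5 applied to largest floor area (Bergstrom): Bergstrom becomes $1,789,155.

Bergstrom: $1,789,155; Ferraro: $1,733,890; Orozco: $1,248,305; Andrade: $1,555,250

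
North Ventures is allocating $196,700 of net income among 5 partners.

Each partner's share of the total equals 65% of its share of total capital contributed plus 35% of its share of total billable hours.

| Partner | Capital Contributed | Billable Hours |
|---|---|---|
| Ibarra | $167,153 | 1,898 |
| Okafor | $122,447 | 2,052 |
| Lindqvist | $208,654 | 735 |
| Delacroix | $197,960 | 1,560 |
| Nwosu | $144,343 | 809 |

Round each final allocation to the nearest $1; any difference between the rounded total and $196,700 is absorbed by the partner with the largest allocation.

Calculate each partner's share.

Ibarra: $43,949 | Okafor: $38,652 | Lindqvist: $38,911 | Delacroix: $45,337 | Nwosu: $29,851

Capital contributed total 840,557; billable hours total 7,054.
Blended shares (65% capital contributed + 35% billable hours): Ibarra 0.2234; Okafor 0.1965; Lindqvist 0.1978; Delacroix 0.2305; Nwosu 0.1518.
Raw shares: Ibarra 43,949.15; Okafor 38,652.03; Lindqvist 38,911.22; Delacroix 45,336.34; Nwosu 29,851.25.
After rounding ($1): Ibarra $43,949; Okafor $38,652; Lindqvist $38,911; Delacroix $45,336; Nwosu $29,851. Sum = $196,699.
Difference $196,700 − $196,699 = +$1 applied to largest allocation (Delacroix): Delacroix becomes $45,337.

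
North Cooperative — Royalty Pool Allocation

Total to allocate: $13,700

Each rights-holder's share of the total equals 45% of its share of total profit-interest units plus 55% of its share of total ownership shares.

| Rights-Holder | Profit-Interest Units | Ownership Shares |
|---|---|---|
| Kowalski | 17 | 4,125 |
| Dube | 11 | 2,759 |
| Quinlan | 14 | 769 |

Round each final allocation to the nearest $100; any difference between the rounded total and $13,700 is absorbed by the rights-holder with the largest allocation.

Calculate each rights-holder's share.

Kowalski: $6,600; Dube: $4,300; Quinlan: $2,800

Profit-interest units total 42; ownership shares total 7,653.
Blended shares (45% profit-interest units + 55% ownership shares): Kowalski 0.4786; Dube 0.3161; Quinlan 0.2053.
Raw shares: Kowalski 6,556.75; Dube 4,331.10; Quinlan 2,812.14.
At nearest $100: Kowalski $6,600; Dube $4,300; Quinlan $2,800. Sum = $13,700.
Sum already equals the total — no adjustment.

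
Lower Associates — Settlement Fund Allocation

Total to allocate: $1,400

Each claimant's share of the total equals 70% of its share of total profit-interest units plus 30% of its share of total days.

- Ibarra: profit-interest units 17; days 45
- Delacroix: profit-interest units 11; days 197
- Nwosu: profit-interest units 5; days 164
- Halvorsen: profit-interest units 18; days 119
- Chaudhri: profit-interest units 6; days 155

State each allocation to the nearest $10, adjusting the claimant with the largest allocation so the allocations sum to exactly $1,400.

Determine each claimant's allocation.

Totals — profit-interest units 57, days 680.
Blended shares (70% profit-interest units + 30% days): Ibarra 0.2286; Delacroix 0.2220; Nwosu 0.1338; Halvorsen 0.2736; Chaudhri 0.1421.
Unrounded shares: Ibarra 320.07; Delacroix 310.80; Nwosu 187.26; Halvorsen 382.97; Chaudhri 198.89.
Rounded to nearest $10: Ibarra $320; Delacroix $310; Nwosu $190; Halvorsen $380; Chaudhri $200. Sum = $1,400.
Rounded total matches; no reconciliation needed.

Ibarra: $320; Delacroix: $310; Nwosu: $190; Halvorsen: $380; Chaudhri: $200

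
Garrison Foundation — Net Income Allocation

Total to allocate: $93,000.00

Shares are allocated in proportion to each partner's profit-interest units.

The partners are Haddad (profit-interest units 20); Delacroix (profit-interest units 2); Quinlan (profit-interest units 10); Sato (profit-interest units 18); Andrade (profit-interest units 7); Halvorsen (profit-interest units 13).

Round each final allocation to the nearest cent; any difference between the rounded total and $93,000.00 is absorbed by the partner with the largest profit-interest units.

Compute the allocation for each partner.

Total profit-interest units = 20 + 2 + 10 + 18 + 7 + 13 = 70.
Pro-rata amounts: Haddad 26,571.4286; Delacroix 2,657.1429; Quinlan 13,285.7143; Sato 23,914.2857; Andrade 9,300.0000; Halvorsen 17,271.4286.
At nearest cent: Haddad $26,571.43; Delacroix $2,657.14; Quinlan $13,285.71; Sato $23,914.29; Andrade $9,300.00; Halvorsen $17,271.43. Sum = $93,000.00.
Rounded total matches; no reconciliation needed.

Haddad: $26,571.43; Delacroix: $2,657.14; Quinlan: $13,285.71; Sato: $23,914.29; Andrade: $9,300.00; Halvorsen: $17,271.43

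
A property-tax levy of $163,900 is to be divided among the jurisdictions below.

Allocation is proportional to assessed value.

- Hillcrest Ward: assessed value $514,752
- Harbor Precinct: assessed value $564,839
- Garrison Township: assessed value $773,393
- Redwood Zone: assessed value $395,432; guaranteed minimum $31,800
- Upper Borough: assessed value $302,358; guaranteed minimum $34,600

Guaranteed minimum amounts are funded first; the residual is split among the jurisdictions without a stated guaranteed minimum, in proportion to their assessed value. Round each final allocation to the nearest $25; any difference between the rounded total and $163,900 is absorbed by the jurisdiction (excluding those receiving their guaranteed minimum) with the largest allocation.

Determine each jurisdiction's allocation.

Hillcrest Ward: $27,075 · Harbor Precinct: $29,725 · Garrison Township: $40,700 · Redwood Zone: $31,800 · Upper Borough: $34,600

Fund the minimums — Redwood Zone $31,800; Upper Borough $34,600. Remaining pool $97,500.
Remaining pool split over remaining assessed value 1,852,984: Hillcrest Ward 27,085.13 → $27,075; Harbor Precinct 29,720.60 → $29,725; Garrison Township 40,694.26 → $40,700.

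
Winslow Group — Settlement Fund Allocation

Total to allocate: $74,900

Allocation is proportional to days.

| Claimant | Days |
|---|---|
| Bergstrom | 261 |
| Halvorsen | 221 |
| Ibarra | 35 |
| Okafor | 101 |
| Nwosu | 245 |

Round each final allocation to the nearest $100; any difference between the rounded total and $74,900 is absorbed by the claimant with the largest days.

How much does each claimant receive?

Bergstrom: $22,600 · Halvorsen: $19,200 · Ibarra: $3,000 · Okafor: $8,800 · Nwosu: $21,300

Days total: 863.
Proportional shares: Bergstrom 261/863 × $74,900 = 22,652.26; Halvorsen 221/863 × $74,900 = 19,180.65; Ibarra 35/863 × $74,900 = 3,037.66; Okafor 101/863 × $74,900 = 8,765.82; Nwosu 245/863 × $74,900 = 21,263.62.
At nearest $100: Bergstrom $22,700; Halvorsen $19,200; Ibarra $3,000; Okafor $8,800; Nwosu $21,300. Sum = $75,000.
Difference $74,900 − $75,000 = −$100 applied to largest days (Bergstrom): Bergstrom becomes $22,600.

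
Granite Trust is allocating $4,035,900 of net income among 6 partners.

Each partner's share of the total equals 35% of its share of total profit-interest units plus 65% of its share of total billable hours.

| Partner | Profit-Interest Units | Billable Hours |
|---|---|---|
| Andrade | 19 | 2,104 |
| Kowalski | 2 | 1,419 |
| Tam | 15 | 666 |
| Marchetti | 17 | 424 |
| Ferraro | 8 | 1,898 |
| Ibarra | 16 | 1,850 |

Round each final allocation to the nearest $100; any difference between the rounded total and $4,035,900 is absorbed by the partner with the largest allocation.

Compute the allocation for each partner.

Totals — profit-interest units 77, billable hours 8,361.
Composite weights (35% profit-interest units + 65% billable hours): Andrade 0.2499; Kowalski 0.1194; Tam 0.1200; Marchetti 0.1102; Ferraro 0.1839; Ibarra 0.2165.
Pro-rata amounts: Andrade 1,008,702.93; Kowalski 481,913.34; Tam 484,138.18; Marchetti 444,898.61; Ferraro 742,273.67; Ibarra 873,973.27.
After rounding ($100): Andrade $1,008,700; Kowalski $481,900; Tam $484,100; Marchetti $444,900; Ferraro $742,300; Ibarra $874,000. Sum = $4,035,900.
Sum already equals the total — no adjustment.

Andrade: $1,008,700 | Kowalski: $481,900 | Tam: $484,100 | Marchetti: $444,900 | Ferraro: $742,300 | Ibarra: $874,000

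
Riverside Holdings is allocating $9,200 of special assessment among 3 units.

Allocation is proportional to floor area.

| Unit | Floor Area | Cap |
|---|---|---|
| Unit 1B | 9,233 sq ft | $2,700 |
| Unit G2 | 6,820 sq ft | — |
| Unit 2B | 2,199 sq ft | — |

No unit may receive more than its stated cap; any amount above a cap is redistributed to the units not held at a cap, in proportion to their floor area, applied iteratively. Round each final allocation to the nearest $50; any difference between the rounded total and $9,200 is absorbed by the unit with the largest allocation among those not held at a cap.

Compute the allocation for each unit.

Combined floor area = 18,252.
Unconstrained shares: Unit 1B 4,653.93; Unit G2 3,437.65; Unit 2B 1,108.42.
Capped: Unit 1B ($2,700); balance $6,500 reallocated over remaining floor area 9,019.
Shares after redistribution: Unit G2 4,915.18 → $4,900; Unit 2B 1,584.82 → $1,600.

Unit 1B: $2,700 · Unit G2: $4,900 · Unit 2B: $1,600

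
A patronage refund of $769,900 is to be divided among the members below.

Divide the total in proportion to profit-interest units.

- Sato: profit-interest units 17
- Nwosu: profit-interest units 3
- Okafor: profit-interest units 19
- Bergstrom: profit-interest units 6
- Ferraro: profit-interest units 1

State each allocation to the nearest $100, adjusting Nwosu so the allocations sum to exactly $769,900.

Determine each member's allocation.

Sato: $284,500 | Nwosu: $50,300 | Okafor: $318,000 | Bergstrom: $100,400 | Ferraro: $16,700

Combined profit-interest units = 46.
Raw shares: Sato 17/46 × $769,900 = 284,528.26; Nwosu 3/46 × $769,900 = 50,210.87; Okafor 19/46 × $769,900 = 318,002.17; Bergstrom 6/46 × $769,900 = 100,421.74; Ferraro 1/46 × $769,900 = 16,736.96.
At nearest $100: Sato $284,500; Nwosu $50,200; Okafor $318,000; Bergstrom $100,400; Ferraro $16,700. Sum = $769,800.
Difference $769,900 − $769,800 = +$100 applied to Nwosu: Nwosu becomes $50,300.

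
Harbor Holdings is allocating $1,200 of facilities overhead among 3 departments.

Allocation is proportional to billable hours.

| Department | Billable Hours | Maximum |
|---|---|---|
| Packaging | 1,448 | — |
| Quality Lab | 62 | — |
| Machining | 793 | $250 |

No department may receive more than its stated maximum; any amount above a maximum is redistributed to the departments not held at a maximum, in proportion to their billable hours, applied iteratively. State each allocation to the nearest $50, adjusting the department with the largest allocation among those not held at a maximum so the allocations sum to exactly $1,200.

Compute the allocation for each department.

Packaging: $900 | Quality Lab: $50 | Machining: $250

Sum of billable hours: 2,303.
Proportional shares (ignoring caps): Packaging 754.49; Quality Lab 32.31; Machining 413.20.
Cap binds for Machining ($250); balance $950 reallocated over remaining billable hours 1,510.
Shares after redistribution: Packaging 910.99 → $900; Quality Lab 39.01 → $50.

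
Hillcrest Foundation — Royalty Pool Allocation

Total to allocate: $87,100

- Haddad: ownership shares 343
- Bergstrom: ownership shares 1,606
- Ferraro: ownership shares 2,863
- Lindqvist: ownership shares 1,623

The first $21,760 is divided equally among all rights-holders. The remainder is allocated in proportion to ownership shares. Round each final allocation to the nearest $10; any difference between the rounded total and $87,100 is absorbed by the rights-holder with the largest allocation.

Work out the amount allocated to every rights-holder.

Haddad: $8,920 · Bergstrom: $21,750 · Ferraro: $34,510 · Lindqvist: $21,920

First tranche $21,760 split equally: $5,440 each.
Remainder $65,340 by ownership shares (total 6,435): Haddad 3,482.77 → $3,480; Bergstrom 16,307.08 → $16,310; Ferraro 29,070.46 → $29,070; Lindqvist 16,479.69 → $16,480.
Totals: Haddad $5,440 + $3,480 = $8,920; Bergstrom $5,440 + $16,310 = $21,750; Ferraro $5,440 + $29,070 = $34,510; Lindqvist $5,440 + $16,480 = $21,920.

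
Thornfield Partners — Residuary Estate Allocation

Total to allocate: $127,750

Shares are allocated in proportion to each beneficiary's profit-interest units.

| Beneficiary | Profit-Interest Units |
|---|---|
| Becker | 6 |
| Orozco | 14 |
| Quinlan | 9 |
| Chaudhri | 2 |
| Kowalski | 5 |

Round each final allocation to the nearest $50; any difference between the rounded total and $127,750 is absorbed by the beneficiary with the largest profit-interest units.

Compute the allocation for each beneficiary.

Sum of profit-interest units: 36.
Unrounded shares: Becker 6/36 × $127,750 = 21,291.67; Orozco 14/36 × $127,750 = 49,680.56; Quinlan 9/36 × $127,750 = 31,937.50; Chaudhri 2/36 × $127,750 = 7,097.22; Kowalski 5/36 × $127,750 = 17,743.06.
Rounded to nearest $50: Becker $21,300; Orozco $49,700; Quinlan $31,950; Chaudhri $7,100; Kowalski $17,750. Sum = $127,800.
Difference $127,750 − $127,800 = −$50 applied to largest profit-interest units (Orozco): Orozco becomes $49,650.

Becker: $21,300 | Orozco: $49,650 | Quinlan: $31,950 | Chaudhri: $7,100 | Kowalski: $17,750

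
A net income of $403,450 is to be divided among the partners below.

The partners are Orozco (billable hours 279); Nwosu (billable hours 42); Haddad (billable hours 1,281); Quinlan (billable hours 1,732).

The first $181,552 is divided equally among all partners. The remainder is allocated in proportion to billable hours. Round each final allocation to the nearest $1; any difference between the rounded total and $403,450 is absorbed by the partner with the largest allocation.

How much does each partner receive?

Equal tier: $181,552 ÷ 4 = $45,388 apiece.
Remainder $221,898 by billable hours (total 3,334): Orozco 18,569.15 → $18,569; Nwosu 2,795.36 → $2,795; Haddad 85,258.35 → $85,258; Quinlan 115,275.15 → $115,275.
Rounding difference +$1 on remainder applied to Quinlan.
Totals: Orozco $45,388 + $18,569 = $63,957; Nwosu $45,388 + $2,795 = $48,183; Haddad $45,388 + $85,258 = $130,646; Quinlan $45,388 + $115,276 = $160,664.

Orozco: $63,957 · Nwosu: $48,183 · Haddad: $130,646 · Quinlan: $160,664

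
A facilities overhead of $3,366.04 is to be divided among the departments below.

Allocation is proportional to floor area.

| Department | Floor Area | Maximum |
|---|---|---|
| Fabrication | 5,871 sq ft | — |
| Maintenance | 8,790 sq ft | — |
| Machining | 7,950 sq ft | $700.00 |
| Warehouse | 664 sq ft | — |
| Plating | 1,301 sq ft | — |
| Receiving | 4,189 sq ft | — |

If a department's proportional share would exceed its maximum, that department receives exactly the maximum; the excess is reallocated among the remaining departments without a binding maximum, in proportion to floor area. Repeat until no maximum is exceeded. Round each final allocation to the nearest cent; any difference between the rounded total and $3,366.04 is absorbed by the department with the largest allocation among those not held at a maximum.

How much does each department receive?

Fabrication: $751.97; Maintenance: $1,125.84; Machining: $700.00; Warehouse: $85.05; Plating: $166.64; Receiving: $536.54

Floor area total: 28,765.
Proportional shares (ignoring caps): Fabrication 687.0162; Maintenance 1,028.5935; Machining 930.2979; Warehouse 77.7003; Plating 152.2412; Receiving 490.1909.
Cap binds for Machining ($700.00); remaining pool $2,666.04 reallocated over remaining floor area 20,815.
Remaining shares: Fabrication 751.9731 → $751.97; Maintenance 1,125.8463 → $1,125.85; Warehouse 85.0469 → $85.05; Plating 166.6355 → $166.64; Receiving 536.5381 → $536.54.
Rounding difference −$0.01 applied to Maintenance → $1,125.84.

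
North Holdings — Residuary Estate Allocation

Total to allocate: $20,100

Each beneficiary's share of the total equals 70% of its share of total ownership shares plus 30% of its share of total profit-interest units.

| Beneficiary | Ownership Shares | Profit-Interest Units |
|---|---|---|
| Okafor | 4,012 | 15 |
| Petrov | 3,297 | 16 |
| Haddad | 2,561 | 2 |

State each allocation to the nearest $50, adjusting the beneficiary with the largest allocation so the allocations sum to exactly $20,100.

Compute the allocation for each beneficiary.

Okafor: $8,500 | Petrov: $7,600 | Haddad: $4,000

Totals — ownership shares 9,870, profit-interest units 33.
Composite weights (70% ownership shares + 30% profit-interest units): Okafor 0.4209; Petrov 0.3793; Haddad 0.1998.
Raw shares: Okafor 8,460.14; Petrov 7,623.62; Haddad 4,016.24.
Rounded to nearest $50: Okafor $8,450; Petrov $7,600; Haddad $4,000. Sum = $20,050.
Difference $20,100 − $20,050 = +$50 applied to largest allocation (Okafor): Okafor becomes $8,500.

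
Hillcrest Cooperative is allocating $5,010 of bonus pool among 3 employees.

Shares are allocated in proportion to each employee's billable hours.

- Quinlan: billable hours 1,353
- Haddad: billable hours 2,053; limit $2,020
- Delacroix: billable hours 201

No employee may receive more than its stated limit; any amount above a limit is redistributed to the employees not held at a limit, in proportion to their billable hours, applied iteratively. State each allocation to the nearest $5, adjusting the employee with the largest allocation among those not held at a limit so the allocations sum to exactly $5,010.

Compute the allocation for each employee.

Quinlan: $2,605; Haddad: $2,020; Delacroix: $385

Billable hours total: 3,607.
Unconstrained shares: Quinlan 1,879.27; Haddad 2,851.55; Delacroix 279.18.
Capped: Haddad ($2,020); residual $2,990 reallocated over remaining billable hours 1,554.
Redistributed shares: Quinlan 2,603.26 → $2,605; Delacroix 386.74 → $385.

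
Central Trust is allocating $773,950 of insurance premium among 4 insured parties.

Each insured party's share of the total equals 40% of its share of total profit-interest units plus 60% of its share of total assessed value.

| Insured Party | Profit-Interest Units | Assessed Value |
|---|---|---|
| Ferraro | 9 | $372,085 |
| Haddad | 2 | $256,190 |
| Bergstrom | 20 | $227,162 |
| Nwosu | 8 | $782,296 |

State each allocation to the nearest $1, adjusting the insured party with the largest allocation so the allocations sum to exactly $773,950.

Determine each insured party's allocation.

Totals — profit-interest units 39, assessed value 1,637,733.
Blended shares (40% profit-interest units + 60% assessed value): Ferraro 0.2286; Haddad 0.1144; Bergstrom 0.2884; Nwosu 0.3687.
Proportional shares: Ferraro 176,944.15; Haddad 88,517.13; Bergstrom 223,169.48; Nwosu 285,319.23.
At nearest $1: Ferraro $176,944; Haddad $88,517; Bergstrom $223,169; Nwosu $285,319. Sum = $773,949.
Difference $773,950 − $773,949 = +$1 applied to largest allocation (Nwosu): Nwosu becomes $285,320.

Ferraro: $176,944 | Haddad: $88,517 | Bergstrom: $223,169 | Nwosu: $285,320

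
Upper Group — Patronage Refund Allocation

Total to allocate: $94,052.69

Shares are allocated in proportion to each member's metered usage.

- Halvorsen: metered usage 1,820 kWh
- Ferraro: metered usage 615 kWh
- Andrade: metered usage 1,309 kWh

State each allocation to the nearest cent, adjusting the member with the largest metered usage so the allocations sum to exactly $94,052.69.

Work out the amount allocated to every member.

Combined metered usage = 1,820 + 615 + 1,309 = 3,744.
Proportional shares: Halvorsen 45,720.0576; Ferraro 15,449.3601; Andrade 32,883.2722.
At nearest cent: Halvorsen $45,720.06; Ferraro $15,449.36; Andrade $32,883.27. Sum = $94,052.69.
Rounded total matches; no reconciliation needed.

Halvorsen: $45,720.06; Ferraro: $15,449.36; Andrade: $32,883.27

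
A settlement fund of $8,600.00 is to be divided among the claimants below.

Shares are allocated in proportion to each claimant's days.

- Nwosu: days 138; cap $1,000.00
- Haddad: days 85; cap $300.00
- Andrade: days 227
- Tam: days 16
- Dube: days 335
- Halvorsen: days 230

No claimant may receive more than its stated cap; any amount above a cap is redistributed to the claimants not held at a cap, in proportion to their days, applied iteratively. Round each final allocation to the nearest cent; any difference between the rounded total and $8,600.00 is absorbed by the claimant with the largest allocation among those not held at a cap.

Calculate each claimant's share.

Total days = 1,031.
Unconstrained shares: Nwosu 1,151.1154; Haddad 709.0204; Andrade 1,893.5015; Tam 133.4627; Dube 2,794.3744; Halvorsen 1,918.5257.
Held at cap: Nwosu ($1,000.00), Haddad ($300.00); residual $7,300.00 reallocated over remaining days 808.
Shares after redistribution: Andrade 2,050.8663 → $2,050.87; Tam 144.5545 → $144.55; Dube 3,026.6089 → $3,026.61; Halvorsen 2,077.9703 → $2,077.97.

Nwosu: $1,000.00 · Haddad: $300.00 · Andrade: $2,050.87 · Tam: $144.55 · Dube: $3,026.61 · Halvorsen: $2,077.97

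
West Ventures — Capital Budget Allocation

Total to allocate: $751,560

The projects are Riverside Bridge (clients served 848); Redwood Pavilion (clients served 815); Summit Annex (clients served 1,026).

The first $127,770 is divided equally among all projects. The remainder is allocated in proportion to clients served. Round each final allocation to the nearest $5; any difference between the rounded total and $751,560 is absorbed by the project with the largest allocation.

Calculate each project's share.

Riverside Bridge: $239,310 | Redwood Pavilion: $231,650 | Summit Annex: $280,600

First tranche $127,770 split equally: $42,590 each.
Remainder $623,790 by clients served (total 2,689): Riverside Bridge 196,717.71 → $196,720; Redwood Pavilion 189,062.42 → $189,060; Summit Annex 238,009.87 → $238,010.
Totals: Riverside Bridge $42,590 + $196,720 = $239,310; Redwood Pavilion $42,590 + $189,060 = $231,650; Summit Annex $42,590 + $238,010 = $280,600.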